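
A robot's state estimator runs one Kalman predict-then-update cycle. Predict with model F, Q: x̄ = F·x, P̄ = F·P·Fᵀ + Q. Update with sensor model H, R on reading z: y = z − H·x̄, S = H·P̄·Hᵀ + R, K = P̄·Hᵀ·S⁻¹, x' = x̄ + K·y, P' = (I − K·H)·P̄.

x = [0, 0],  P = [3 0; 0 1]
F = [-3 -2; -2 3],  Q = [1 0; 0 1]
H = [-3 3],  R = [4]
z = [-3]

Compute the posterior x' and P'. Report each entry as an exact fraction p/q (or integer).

x' = [90/137, -45/137]
P' = [2584/137 2544/137; 2544/137 2564/137]

x̄ = F·x = [0, 0]
P̄ = F·P·Fᵀ + Q = [32 12; 12 22]
y = z − H·x̄ = [-3]
S = H·P̄·Hᵀ + R = [274]
K = P̄·Hᵀ·S⁻¹ = [-30/137; 15/137]
x' = x̄ + K·y = [90/137, -45/137]
P' = (I − K·H)·P̄ = [2584/137 2544/137; 2544/137 2564/137]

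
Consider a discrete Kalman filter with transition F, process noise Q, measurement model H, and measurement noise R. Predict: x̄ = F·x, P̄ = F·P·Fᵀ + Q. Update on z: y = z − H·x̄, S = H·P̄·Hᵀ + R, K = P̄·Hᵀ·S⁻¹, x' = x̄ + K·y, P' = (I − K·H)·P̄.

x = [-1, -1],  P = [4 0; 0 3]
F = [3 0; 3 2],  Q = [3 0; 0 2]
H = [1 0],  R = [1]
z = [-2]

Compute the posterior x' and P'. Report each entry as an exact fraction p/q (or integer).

x' = [-81/40, -41/10]
P' = [39/40 9/10; 9/10 88/5]

x̄ = F·x = [-3, -5]
P̄ = F·P·Fᵀ + Q = [39 36; 36 50]
y = z − H·x̄ = [1]
S = H·P̄·Hᵀ + R = [40]
K = P̄·Hᵀ·S⁻¹ = [39/40; 9/10]
x' = x̄ + K·y = [-81/40, -41/10]
P' = (I − K·H)·P̄ = [39/40 9/10; 9/10 88/5]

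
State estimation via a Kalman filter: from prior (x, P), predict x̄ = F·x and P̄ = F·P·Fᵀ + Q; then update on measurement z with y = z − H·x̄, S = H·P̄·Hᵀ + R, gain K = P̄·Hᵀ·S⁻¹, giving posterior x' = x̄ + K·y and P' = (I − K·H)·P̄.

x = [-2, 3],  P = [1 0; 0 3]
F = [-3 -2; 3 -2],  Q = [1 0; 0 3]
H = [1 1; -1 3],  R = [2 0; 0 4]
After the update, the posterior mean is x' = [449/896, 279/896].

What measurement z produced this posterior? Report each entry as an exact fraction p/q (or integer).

z = [1, 1]

x̄ = F·x = [0, -12]
P̄ = F·P·Fᵀ + Q = [22 3; 3 24]
S = H·P̄·Hᵀ + R = [54 56; 56 224]
K = P̄·Hᵀ·S⁻¹ = [113/160 -1051/4480; 39/160 1107/4480]
x' − x̄ = [449/896, 11031/896] = K·y
y = (KᵀK)⁻¹·Kᵀ·(x' − x̄) = [13, 37]
z = y + H·x̄ = [13, 37] + [-12, -36] = [1, 1]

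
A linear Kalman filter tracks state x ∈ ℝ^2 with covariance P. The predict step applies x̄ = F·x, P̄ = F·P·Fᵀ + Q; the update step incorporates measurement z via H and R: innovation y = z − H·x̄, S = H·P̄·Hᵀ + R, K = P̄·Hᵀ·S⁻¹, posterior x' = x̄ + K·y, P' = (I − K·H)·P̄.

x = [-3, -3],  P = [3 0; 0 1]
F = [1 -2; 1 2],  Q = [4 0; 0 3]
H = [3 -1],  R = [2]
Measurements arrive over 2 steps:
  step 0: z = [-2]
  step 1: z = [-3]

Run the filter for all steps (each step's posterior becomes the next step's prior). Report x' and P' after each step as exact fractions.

step 0: x' = [-329/117, -61/9], P' = [131/117 25/9; 25/9 77/9]
step 1: x' = [-77417/58985, -13474/11797], P' = [41743/58985 19533/11797; 19533/11797 65561/11797]

step 0: x̄ = F·x = [3, -9]
step 0: P̄ = F·P·Fᵀ + Q = [11 -1; -1 10]
step 0: y = z − H·x̄ = [-20]
step 0: S = H·P̄·Hᵀ + R = [117]
step 0: K = P̄·Hᵀ·S⁻¹ = [34/117; -1/9]
step 0: x' = x̄ + K·y = [-329/117, -61/9]
step 0: P' = (I − K·H)·P̄ = [131/117 25/9; 25/9 77/9]
step 1: x̄ = F·x = [419/39, -1915/117]
step 1: P̄ = F·P·Fᵀ + Q = [367/13 -1291/39; -1291/39 5786/117]
step 1: y = z − H·x̄ = [-6037/117]
step 1: S = H·P̄·Hᵀ + R = [58985/117]
step 1: K = P̄·Hᵀ·S⁻¹ = [13782/58985; -3481/11797]
step 1: x' = x̄ + K·y = [-77417/58985, -13474/11797]
step 1: P' = (I − K·H)·P̄ = [41743/58985 19533/11797; 19533/11797 65561/11797]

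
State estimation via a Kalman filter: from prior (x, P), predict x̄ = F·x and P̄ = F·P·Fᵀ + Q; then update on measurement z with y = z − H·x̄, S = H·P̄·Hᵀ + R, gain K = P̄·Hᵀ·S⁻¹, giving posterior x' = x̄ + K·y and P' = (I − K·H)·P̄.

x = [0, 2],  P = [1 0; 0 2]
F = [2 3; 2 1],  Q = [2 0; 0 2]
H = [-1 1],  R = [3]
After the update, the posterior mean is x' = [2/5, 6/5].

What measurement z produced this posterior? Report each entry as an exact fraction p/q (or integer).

z = [2]

x̄ = F·x = [6, 2]
P̄ = F·P·Fᵀ + Q = [24 10; 10 8]
S = H·P̄·Hᵀ + R = [15]
K = P̄·Hᵀ·S⁻¹ = [-14/15; -2/15]
x' − x̄ = [-28/5, -4/5] = K·y
y = (KᵀK)⁻¹·Kᵀ·(x' − x̄) = [6]
z = y + H·x̄ = [6] + [-4] = [2]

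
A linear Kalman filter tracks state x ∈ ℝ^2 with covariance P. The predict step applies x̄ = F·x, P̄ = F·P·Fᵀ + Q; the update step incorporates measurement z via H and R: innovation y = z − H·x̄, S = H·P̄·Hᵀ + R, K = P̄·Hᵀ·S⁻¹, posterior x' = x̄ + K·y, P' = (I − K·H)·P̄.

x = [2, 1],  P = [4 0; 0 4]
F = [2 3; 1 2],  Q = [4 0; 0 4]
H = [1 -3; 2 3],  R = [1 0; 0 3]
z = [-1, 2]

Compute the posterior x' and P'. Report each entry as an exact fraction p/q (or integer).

x̄ = F·x = [7, 4]
P̄ = F·P·Fᵀ + Q = [56 32; 32 24]
y = z − H·x̄ = [4, -24]
S = H·P̄·Hᵀ + R = [81 -200; -200 827]
K = P̄·Hᵀ·S⁻¹ = [8520/26987 8848/26987; -5880/26987 3016/26987]
x' = x̄ + K·y = [10637/26987, 12044/26987]
P' = (I − K·H)·P̄ = [11688/26987 1056/26987; 1056/26987 2312/26987]

x' = [10637/26987, 12044/26987]
P' = [11688/26987 1056/26987; 1056/26987 2312/26987]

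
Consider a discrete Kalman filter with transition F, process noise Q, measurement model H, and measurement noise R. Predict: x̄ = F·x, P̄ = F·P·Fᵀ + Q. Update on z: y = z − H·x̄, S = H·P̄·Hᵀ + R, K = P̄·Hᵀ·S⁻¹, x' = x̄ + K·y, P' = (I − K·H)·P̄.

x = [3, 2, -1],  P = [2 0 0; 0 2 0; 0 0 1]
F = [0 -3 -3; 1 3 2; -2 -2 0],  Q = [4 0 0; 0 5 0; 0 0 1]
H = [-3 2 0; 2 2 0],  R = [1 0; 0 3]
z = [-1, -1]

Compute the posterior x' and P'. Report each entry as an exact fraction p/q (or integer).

x̄ = F·x = [-3, 7, -10]
P̄ = F·P·Fᵀ + Q = [31 -24 12; -24 29 -16; 12 -16 17]
y = z − H·x̄ = [-24, -9]
S = H·P̄·Hᵀ + R = [684 -22; -22 51]
K = P̄·Hᵀ·S⁻¹ = [-6883/34400 3237/17200; 137/688 97/344; -911/8600 -871/4300]
x' = x̄ + K·y = [1863/17200, -109/344, -24229/4300]
P' = (I − K·H)·P̄ = [5261/34400 89/688 -863/8600; 89/688 101/344 -35/172; -863/8600 -35/172 17579/2150]

x' = [1863/17200, -109/344, -24229/4300]
P' = [5261/34400 89/688 -863/8600; 89/688 101/344 -35/172; -863/8600 -35/172 17579/2150]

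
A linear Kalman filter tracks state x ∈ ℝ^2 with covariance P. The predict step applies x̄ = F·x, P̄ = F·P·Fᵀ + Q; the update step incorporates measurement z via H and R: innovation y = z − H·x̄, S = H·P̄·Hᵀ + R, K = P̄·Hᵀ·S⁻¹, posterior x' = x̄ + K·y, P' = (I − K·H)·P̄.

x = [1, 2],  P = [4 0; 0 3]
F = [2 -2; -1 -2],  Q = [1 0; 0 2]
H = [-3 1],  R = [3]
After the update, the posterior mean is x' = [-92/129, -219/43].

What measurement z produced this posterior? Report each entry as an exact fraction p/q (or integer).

z = [-3]

x̄ = F·x = [-2, -5]
P̄ = F·P·Fᵀ + Q = [29 4; 4 18]
S = H·P̄·Hᵀ + R = [258]
K = P̄·Hᵀ·S⁻¹ = [-83/258; 1/43]
x' − x̄ = [166/129, -4/43] = K·y
y = (KᵀK)⁻¹·Kᵀ·(x' − x̄) = [-4]
z = y + H·x̄ = [-4] + [1] = [-3]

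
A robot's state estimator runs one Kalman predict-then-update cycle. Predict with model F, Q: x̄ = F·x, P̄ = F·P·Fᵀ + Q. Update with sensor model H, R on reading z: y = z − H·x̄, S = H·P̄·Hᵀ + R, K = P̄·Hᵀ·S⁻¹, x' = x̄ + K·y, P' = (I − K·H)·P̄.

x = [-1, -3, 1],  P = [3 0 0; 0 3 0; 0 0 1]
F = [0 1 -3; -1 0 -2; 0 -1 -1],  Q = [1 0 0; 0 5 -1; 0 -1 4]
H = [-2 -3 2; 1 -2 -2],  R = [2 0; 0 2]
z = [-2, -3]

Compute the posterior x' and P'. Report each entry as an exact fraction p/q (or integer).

x̄ = F·x = [-6, -1, 2]
P̄ = F·P·Fᵀ + Q = [13 6 0; 6 12 1; 0 1 8]
y = z − H·x̄ = [-21, 5]
S = H·P̄·Hᵀ + R = [254 22; 22 79]
K = P̄·Hᵀ·S⁻¹ = [-1749/9791 611/9791; -1597/9791 -2034/9791; 1423/19582 -2429/9791]
x' = x̄ + K·y = [-18962/9791, 13576/9791, -15009/19582]
P' = (I − K·H)·P̄ = [49716/9791 -9488/9791 33735/9791; -9488/9791 3350/9791 -6060/9791; 33735/9791 -6060/9791 50713/19582]

x' = [-18962/9791, 13576/9791, -15009/19582]
P' = [49716/9791 -9488/9791 33735/9791; -9488/9791 3350/9791 -6060/9791; 33735/9791 -6060/9791 50713/19582]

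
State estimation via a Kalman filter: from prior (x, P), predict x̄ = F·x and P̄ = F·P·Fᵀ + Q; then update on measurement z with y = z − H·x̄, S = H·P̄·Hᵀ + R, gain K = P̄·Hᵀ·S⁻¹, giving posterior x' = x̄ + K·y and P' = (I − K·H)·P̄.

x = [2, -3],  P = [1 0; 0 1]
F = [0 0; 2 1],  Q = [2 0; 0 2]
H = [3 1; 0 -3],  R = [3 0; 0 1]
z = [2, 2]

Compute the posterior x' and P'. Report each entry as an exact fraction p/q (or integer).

x̄ = F·x = [0, 1]
P̄ = F·P·Fᵀ + Q = [2 0; 0 7]
y = z − H·x̄ = [1, 5]
S = H·P̄·Hᵀ + R = [28 -21; -21 64]
K = P̄·Hᵀ·S⁻¹ = [384/1351 18/193; 1/193 -63/193]
x' = x̄ + K·y = [1014/1351, -121/193]
P' = (I − K·H)·P̄ = [398/1351 -6/193; -6/193 21/193]

x' = [1014/1351, -121/193]
P' = [398/1351 -6/193; -6/193 21/193]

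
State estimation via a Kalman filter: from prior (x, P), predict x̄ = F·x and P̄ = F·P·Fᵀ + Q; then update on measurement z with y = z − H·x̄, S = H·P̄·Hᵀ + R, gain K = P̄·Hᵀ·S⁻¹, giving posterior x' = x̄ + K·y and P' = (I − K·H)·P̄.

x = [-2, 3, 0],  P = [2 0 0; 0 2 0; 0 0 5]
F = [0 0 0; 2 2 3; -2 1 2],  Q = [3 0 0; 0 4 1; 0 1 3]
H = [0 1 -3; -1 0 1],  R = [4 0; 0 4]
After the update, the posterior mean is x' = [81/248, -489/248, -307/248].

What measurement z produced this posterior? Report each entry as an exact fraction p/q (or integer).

z = [2, -2]

x̄ = F·x = [0, 2, 7]
P̄ = F·P·Fᵀ + Q = [3 0 0; 0 65 27; 0 27 33]
S = H·P̄·Hᵀ + R = [204 -72; -72 40]
K = P̄·Hᵀ·S⁻¹ = [-9/124 -51/248; 163/372 363/248; -21/124 129/248]
x' − x̄ = [81/248, -985/248, -2043/248] = K·y
y = (KᵀK)⁻¹·Kᵀ·(x' − x̄) = [21, -9]
z = y + H·x̄ = [21, -9] + [-19, 7] = [2, -2]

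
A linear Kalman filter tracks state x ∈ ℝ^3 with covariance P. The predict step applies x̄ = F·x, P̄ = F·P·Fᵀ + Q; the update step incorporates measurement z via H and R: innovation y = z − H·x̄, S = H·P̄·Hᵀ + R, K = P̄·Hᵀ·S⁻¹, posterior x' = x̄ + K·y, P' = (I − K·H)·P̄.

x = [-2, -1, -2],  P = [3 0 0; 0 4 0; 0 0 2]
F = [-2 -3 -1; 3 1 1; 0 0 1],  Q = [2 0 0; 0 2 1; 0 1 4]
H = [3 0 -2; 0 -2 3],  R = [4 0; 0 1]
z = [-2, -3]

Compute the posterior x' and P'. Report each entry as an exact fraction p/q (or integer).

x' = [-1720/1003, -5173/5015, -16769/10030]
P' = [4684/3009 7874/3009 1784/1003; 7874/3009 95936/15045 20863/5015; 1784/1003 20863/5015 14157/5015]

x̄ = F·x = [9, -9, -2]
P̄ = F·P·Fᵀ + Q = [52 -32 -2; -32 35 3; -2 3 6]
y = z − H·x̄ = [-33, -15]
S = H·P̄·Hᵀ + R = [520 150; 150 159]
K = P̄·Hᵀ·S⁻¹ = [279/1003 308/3009; -589/5015 -821/3009; -777/10030 149/1003]
x' = x̄ + K·y = [-1720/1003, -5173/5015, -16769/10030]
P' = (I − K·H)·P̄ = [4684/3009 7874/3009 1784/1003; 7874/3009 95936/15045 20863/5015; 1784/1003 20863/5015 14157/5015]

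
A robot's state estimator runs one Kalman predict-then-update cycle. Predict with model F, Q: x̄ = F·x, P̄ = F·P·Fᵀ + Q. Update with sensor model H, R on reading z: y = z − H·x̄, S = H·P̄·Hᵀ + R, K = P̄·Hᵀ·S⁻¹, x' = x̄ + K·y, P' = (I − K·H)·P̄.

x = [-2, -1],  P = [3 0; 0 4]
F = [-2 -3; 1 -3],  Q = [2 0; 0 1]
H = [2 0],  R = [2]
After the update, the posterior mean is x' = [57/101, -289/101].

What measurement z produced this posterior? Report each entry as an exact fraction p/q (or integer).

z = [1]

x̄ = F·x = [7, 1]
P̄ = F·P·Fᵀ + Q = [50 30; 30 40]
S = H·P̄·Hᵀ + R = [202]
K = P̄·Hᵀ·S⁻¹ = [50/101; 30/101]
x' − x̄ = [-650/101, -390/101] = K·y
y = (KᵀK)⁻¹·Kᵀ·(x' − x̄) = [-13]
z = y + H·x̄ = [-13] + [14] = [1]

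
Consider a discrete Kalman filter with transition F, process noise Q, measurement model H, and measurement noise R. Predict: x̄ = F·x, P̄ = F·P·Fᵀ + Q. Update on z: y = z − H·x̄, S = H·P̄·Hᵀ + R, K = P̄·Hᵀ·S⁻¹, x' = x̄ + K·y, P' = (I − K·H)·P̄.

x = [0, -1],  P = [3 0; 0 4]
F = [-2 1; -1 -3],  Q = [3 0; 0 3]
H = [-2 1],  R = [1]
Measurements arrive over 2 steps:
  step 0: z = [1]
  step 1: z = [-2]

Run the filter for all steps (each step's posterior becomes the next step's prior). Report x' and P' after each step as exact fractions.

step 0: x' = [3/13, 213/143], P' = [71/13 138/13; 138/13 3090/143]
step 1: x' = [5169/5861, -10368/41027], P' = [21817/5861 43454/5861; 43454/5861 646720/41027]

step 0: x̄ = F·x = [-1, 3]
step 0: P̄ = F·P·Fᵀ + Q = [19 -6; -6 42]
step 0: y = z − H·x̄ = [-4]
step 0: S = H·P̄·Hᵀ + R = [143]
step 0: K = P̄·Hᵀ·S⁻¹ = [-4/13; 54/143]
step 0: x' = x̄ + K·y = [3/13, 213/143]
step 0: P' = (I − K·H)·P̄ = [71/13 138/13; 138/13 3090/143]
step 1: x̄ = F·x = [147/143, -672/143]
step 1: P̄ = F·P·Fᵀ + Q = [571/143 -118/143; -118/143 38128/143]
step 1: y = z − H·x̄ = [680/143]
step 1: S = H·P̄·Hᵀ + R = [41027/143]
step 1: K = P̄·Hᵀ·S⁻¹ = [-180/5861; 38364/41027]
step 1: x' = x̄ + K·y = [5169/5861, -10368/41027]
step 1: P' = (I − K·H)·P̄ = [21817/5861 43454/5861; 43454/5861 646720/41027]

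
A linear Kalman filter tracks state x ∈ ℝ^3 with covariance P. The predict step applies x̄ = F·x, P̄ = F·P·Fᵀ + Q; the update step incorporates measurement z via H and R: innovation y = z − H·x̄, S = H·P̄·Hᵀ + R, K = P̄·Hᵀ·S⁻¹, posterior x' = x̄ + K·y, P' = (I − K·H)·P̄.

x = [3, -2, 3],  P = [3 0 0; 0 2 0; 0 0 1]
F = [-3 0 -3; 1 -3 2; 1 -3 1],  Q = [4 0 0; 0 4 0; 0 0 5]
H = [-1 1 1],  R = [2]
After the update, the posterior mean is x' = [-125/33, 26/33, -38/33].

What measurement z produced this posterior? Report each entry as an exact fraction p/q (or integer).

z = [3]

x̄ = F·x = [-18, 15, 12]
P̄ = F·P·Fᵀ + Q = [40 -15 -12; -15 29 23; -12 23 27]
S = H·P̄·Hᵀ + R = [198]
K = P̄·Hᵀ·S⁻¹ = [-67/198; 67/198; 31/99]
x' − x̄ = [469/33, -469/33, -434/33] = K·y
y = (KᵀK)⁻¹·Kᵀ·(x' − x̄) = [-42]
z = y + H·x̄ = [-42] + [45] = [3]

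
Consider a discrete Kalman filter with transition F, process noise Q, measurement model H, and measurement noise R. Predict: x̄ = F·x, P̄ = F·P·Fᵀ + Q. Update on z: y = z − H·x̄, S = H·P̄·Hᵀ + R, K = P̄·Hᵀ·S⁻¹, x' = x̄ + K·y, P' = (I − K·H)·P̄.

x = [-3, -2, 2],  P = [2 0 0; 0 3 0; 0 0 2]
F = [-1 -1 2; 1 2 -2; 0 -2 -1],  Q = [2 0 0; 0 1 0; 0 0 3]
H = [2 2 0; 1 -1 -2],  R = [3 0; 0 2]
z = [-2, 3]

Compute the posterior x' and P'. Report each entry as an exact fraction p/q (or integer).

x̄ = F·x = [9, -11, 2]
P̄ = F·P·Fᵀ + Q = [15 -16 2; -16 23 -8; 2 -8 17]
y = z − H·x̄ = [2, -13]
S = H·P̄·Hᵀ + R = [27 8; 8 100]
K = P̄·Hᵀ·S⁻¹ = [-104/659 745/2636; 396/659 -733/2636; -252/659 -138/659]
x' = x̄ + K·y = [13207/2636, -16299/2636, 2608/659]
P' = (I − K·H)·P̄ = [18593/2636 -19217/2636 4540/659; -19217/2636 21593/2636 -4918/659; 4540/659 -4918/659 4867/659]

x' = [13207/2636, -16299/2636, 2608/659]
P' = [18593/2636 -19217/2636 4540/659; -19217/2636 21593/2636 -4918/659; 4540/659 -4918/659 4867/659]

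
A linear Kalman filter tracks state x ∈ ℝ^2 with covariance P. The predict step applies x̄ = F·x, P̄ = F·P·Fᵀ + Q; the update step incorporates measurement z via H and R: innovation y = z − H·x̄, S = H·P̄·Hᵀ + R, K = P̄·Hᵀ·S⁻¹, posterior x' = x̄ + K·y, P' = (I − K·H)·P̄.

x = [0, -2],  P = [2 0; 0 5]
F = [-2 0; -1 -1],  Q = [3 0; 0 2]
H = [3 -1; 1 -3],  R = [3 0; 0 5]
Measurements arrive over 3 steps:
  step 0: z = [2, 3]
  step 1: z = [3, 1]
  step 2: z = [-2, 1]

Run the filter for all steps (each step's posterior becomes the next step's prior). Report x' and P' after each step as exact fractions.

step 0: x̄ = F·x = [0, 2]
step 0: P̄ = F·P·Fᵀ + Q = [11 4; 4 9]
step 0: y = z − H·x̄ = [4, 9]
step 0: S = H·P̄·Hᵀ + R = [87 20; 20 73]
step 0: K = P̄·Hᵀ·S⁻¹ = [2137/5951 -667/5951; 679/5951 -2061/5951]
step 0: x' = x̄ + K·y = [2545/5951, -3931/5951]
step 0: P' = (I − K·H)·P̄ = [2821/5951 2052/5951; 2052/5951 4119/5951]
step 1: x̄ = F·x = [-5090/5951, 126/541]
step 1: P̄ = F·P·Fᵀ + Q = [29137/5951 886/541; 886/541 2086/541]
step 1: y = z − H·x̄ = [34509/5951, 15199/5951]
step 1: S = H·P̄·Hᵀ + R = [244556/5951 58789/5951; 58789/5951 206930/5951]
step 1: K = P̄·Hᵀ·S⁻¹ = [2701589/7923009 -771391/7923009; 267516/2641003 -830180/2641003]
step 1: x' = x̄ + K·y = [6919282/7923009, 46082/2641003]
step 1: P' = (I − K·H)·P̄ = [3521407/7923009 819818/2641003; 819818/2641003 1656906/2641003]
step 2: x̄ = F·x = [-13838564/7923009, -7057528/7923009]
step 2: P̄ = F·P·Fᵀ + Q = [37854655/7923009 11961722/7923009; 11961722/7923009 29257051/7923009]
step 2: y = z − H·x̄ = [18612146/7923009, 588989/7923009]
step 2: S = H·P̄·Hᵀ + R = [321947641/7923009 81717898/7923009; 81717898/7923009 269012827/7923009]
step 2: K = P̄·Hᵀ·S⁻¹ = [3429424871/10088367967 -967896085/10088367967; 1006945127/10088367967 -3148841949/10088367967]
step 2: x' = x̄ + K·y = [-9636446143/10088367967, -6854991955/10088367967]
step 2: P' = (I − K·H)·P̄ = [4463038033/10088367967 3100839486/10088367967; 3100839486/10088367967 6281683077/10088367967]

step 0: x' = [2545/5951, -3931/5951], P' = [2821/5951 2052/5951; 2052/5951 4119/5951]
step 1: x' = [6919282/7923009, 46082/2641003], P' = [3521407/7923009 819818/2641003; 819818/2641003 1656906/2641003]
step 2: x' = [-9636446143/10088367967, -6854991955/10088367967], P' = [4463038033/10088367967 3100839486/10088367967; 3100839486/10088367967 6281683077/10088367967]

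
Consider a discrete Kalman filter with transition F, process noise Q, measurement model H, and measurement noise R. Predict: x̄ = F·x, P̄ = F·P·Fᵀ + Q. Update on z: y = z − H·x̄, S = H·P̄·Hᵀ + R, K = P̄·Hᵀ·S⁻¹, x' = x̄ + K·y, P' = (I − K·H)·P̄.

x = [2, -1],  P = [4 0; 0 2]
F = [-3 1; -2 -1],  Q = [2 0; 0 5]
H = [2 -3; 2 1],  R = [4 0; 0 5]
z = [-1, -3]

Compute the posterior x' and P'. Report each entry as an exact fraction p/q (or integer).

x' = [-13407/9841, -15557/29523]
P' = [7388/9841 3344/9841; 3344/9841 16156/29523]

x̄ = F·x = [-7, -3]
P̄ = F·P·Fᵀ + Q = [40 22; 22 23]
y = z − H·x̄ = [4, 14]
S = H·P̄·Hᵀ + R = [107 3; 3 276]
K = P̄·Hᵀ·S⁻¹ = [1186/9841 3624/9841; -2367/9841 7244/29523]
x' = x̄ + K·y = [-13407/9841, -15557/29523]
P' = (I − K·H)·P̄ = [7388/9841 3344/9841; 3344/9841 16156/29523]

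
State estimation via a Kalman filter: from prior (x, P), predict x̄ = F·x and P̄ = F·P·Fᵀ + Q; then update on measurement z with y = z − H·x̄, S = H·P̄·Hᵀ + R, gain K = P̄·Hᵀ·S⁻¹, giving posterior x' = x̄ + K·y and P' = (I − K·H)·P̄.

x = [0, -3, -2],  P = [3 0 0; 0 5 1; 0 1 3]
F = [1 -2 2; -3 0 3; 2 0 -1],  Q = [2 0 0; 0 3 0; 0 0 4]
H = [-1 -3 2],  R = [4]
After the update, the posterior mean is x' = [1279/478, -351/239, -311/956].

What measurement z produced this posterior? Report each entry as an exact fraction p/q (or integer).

x̄ = F·x = [2, -6, 2]
P̄ = F·P·Fᵀ + Q = [29 3 2; 3 57 -27; 2 -27 19]
S = H·P̄·Hᵀ + R = [956]
K = P̄·Hᵀ·S⁻¹ = [-17/478; -57/239; 117/956]
x' − x̄ = [323/478, 1083/239, -2223/956] = K·y
y = (KᵀK)⁻¹·Kᵀ·(x' − x̄) = [-19]
z = y + H·x̄ = [-19] + [20] = [1]

z = [1]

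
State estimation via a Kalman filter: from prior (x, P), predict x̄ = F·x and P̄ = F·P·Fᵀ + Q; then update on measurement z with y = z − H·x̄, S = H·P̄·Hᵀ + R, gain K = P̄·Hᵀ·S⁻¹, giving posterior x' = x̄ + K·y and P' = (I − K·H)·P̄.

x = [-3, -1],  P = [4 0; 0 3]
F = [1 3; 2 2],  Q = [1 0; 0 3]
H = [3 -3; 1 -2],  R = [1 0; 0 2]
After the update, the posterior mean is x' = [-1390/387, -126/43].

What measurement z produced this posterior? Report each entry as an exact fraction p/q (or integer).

z = [-2, 2]

x̄ = F·x = [-6, -8]
P̄ = F·P·Fᵀ + Q = [32 26; 26 31]
S = H·P̄·Hᵀ + R = [100 48; 48 54]
K = P̄·Hᵀ·S⁻¹ = [161/258 -358/387; 51/172 -40/43]
x' − x̄ = [932/387, 218/43] = K·y
y = (KᵀK)⁻¹·Kᵀ·(x' − x̄) = [-8, -8]
z = y + H·x̄ = [-8, -8] + [6, 10] = [-2, 2]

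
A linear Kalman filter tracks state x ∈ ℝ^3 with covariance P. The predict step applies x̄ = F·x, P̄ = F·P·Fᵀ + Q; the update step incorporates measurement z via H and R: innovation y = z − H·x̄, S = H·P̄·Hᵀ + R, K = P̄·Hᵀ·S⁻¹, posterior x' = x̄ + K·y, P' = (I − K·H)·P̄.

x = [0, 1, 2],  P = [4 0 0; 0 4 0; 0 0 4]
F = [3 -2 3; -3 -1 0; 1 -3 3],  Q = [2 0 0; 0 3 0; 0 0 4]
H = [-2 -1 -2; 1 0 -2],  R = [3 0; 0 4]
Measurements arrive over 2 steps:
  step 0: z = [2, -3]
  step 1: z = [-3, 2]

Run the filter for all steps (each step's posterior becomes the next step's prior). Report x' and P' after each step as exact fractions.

step 0: x' = [-10369/4383, 70195/26298, 1235/13149], P' = [5500/1461 -35024/4383 3568/4383; -35024/4383 540119/26298 -33848/13149; 3568/4383 -33848/13149 10288/13149]
step 1: x' = [57807862/243410527, 711203398/243410527, -398826738/1217052635], P' = [430377052/243410527 -741926982/243410527 61759844/243410527; -741926982/243410527 2013196751/243410527 -286328971/243410527; 61759844/243410527 -286328971/243410527 757604886/1217052635]

step 0: x̄ = F·x = [4, -1, 3]
step 0: P̄ = F·P·Fᵀ + Q = [90 -28 72; -28 43 0; 72 0 80]
step 0: y = z − H·x̄ = [15, -1]
step 0: S = H·P̄·Hᵀ + R = [1190 312; 312 126]
step 0: K = P̄·Hᵀ·S⁻¹ = [-568/1461 2341/4383; 1729/8766 -9344/13149; -904/4383 -2468/13149]
step 0: x' = x̄ + K·y = [-10369/4383, 70195/26298, 1235/13149]
step 0: P' = (I − K·H)·P̄ = [5500/1461 -35024/4383 3568/4383; -35024/4383 540119/26298 -33848/13149; 3568/4383 -33848/13149 10288/13149]
step 1: x̄ = F·x = [-159811/13149, 116447/26298, -88463/8766]
step 1: P̄ = F·P·Fᵀ + Q = [3504340/13149 -215389/13149 1217803/4383; -215389/13149 249149/26298 -115793/8766; 1217803/4383 -115793/8766 873143/2922]
step 1: y = z − H·x̄ = [-1132469/26298, -79280/13149]
step 1: S = H·P̄·Hᵀ + R = [115137827/26298 15882722/13149; 15882722/13149 4659874/13149]
step 1: K = P̄·Hᵀ·S⁻¹ = [-80782270/243410527 76714341/243410527; 14438385/243410527 -42317260/243410527; -233721119/1217052635 -301602638/1217052635]
step 1: x' = x̄ + K·y = [57807862/243410527, 711203398/243410527, -398826738/1217052635]
step 1: P' = (I − K·H)·P̄ = [430377052/243410527 -741926982/243410527 61759844/243410527; -741926982/243410527 2013196751/243410527 -286328971/243410527; 61759844/243410527 -286328971/243410527 757604886/1217052635]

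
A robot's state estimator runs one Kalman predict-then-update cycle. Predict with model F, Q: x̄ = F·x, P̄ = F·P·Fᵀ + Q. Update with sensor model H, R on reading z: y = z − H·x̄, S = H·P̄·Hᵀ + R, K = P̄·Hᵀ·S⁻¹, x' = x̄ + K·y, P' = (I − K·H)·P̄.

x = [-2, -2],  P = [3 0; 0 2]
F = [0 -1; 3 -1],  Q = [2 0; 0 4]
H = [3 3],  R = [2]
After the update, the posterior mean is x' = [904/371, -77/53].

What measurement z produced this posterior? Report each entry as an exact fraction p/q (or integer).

x̄ = F·x = [2, -4]
P̄ = F·P·Fᵀ + Q = [4 2; 2 33]
S = H·P̄·Hᵀ + R = [371]
K = P̄·Hᵀ·S⁻¹ = [18/371; 15/53]
x' − x̄ = [162/371, 135/53] = K·y
y = (KᵀK)⁻¹·Kᵀ·(x' − x̄) = [9]
z = y + H·x̄ = [9] + [-6] = [3]

z = [3]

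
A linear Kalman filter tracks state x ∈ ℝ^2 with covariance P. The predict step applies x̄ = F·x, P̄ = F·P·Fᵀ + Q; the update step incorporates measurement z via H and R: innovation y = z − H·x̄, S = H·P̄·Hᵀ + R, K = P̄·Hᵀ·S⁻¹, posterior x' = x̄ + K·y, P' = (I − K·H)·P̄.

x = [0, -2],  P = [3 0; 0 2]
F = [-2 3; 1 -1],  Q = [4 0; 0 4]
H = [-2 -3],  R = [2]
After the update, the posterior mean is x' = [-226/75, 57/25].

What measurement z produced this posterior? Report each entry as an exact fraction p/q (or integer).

z = [-1]

x̄ = F·x = [-6, 2]
P̄ = F·P·Fᵀ + Q = [34 -12; -12 9]
S = H·P̄·Hᵀ + R = [75]
K = P̄·Hᵀ·S⁻¹ = [-32/75; -1/25]
x' − x̄ = [224/75, 7/25] = K·y
y = (KᵀK)⁻¹·Kᵀ·(x' − x̄) = [-7]
z = y + H·x̄ = [-7] + [6] = [-1]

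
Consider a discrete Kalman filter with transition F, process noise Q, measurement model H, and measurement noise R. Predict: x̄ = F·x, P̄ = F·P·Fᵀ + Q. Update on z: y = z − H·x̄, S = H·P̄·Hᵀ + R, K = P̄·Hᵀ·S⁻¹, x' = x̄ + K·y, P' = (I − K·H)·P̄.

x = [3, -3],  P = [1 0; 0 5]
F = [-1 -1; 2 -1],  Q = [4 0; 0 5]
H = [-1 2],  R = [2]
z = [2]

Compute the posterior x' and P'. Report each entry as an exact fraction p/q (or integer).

x̄ = F·x = [0, 9]
P̄ = F·P·Fᵀ + Q = [10 3; 3 14]
y = z − H·x̄ = [-16]
S = H·P̄·Hᵀ + R = [56]
K = P̄·Hᵀ·S⁻¹ = [-1/14; 25/56]
x' = x̄ + K·y = [8/7, 13/7]
P' = (I − K·H)·P̄ = [68/7 67/14; 67/14 159/56]

x' = [8/7, 13/7]
P' = [68/7 67/14; 67/14 159/56]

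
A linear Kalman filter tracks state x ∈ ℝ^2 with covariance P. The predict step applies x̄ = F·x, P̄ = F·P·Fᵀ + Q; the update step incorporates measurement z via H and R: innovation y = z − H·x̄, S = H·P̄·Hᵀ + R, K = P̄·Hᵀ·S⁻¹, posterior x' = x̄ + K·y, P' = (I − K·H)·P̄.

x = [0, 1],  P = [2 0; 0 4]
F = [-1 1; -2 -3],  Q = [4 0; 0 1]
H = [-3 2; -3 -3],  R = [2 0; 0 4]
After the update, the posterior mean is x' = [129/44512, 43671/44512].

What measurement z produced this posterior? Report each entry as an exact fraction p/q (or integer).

x̄ = F·x = [1, -3]
P̄ = F·P·Fᵀ + Q = [10 -8; -8 45]
S = H·P̄·Hᵀ + R = [368 -204; -204 355]
K = P̄·Hᵀ·S⁻¹ = [-8777/44512 -1449/11128; 8913/44512 -2199/11128]
x' − x̄ = [-44383/44512, 177207/44512] = K·y
y = (KᵀK)⁻¹·Kᵀ·(x' − x̄) = [11, -9]
z = y + H·x̄ = [11, -9] + [-9, 6] = [2, -3]

z = [2, -3]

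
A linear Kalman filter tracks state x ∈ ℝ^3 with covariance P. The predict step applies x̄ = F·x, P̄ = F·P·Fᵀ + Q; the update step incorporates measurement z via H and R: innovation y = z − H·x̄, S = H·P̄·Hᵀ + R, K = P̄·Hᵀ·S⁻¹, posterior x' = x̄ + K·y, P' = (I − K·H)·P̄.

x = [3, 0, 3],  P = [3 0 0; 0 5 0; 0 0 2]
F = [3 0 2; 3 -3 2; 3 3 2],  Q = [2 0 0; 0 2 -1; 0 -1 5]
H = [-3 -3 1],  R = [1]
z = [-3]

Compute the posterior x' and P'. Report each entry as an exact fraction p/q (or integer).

x' = [11613/1643, -1419/1643, 25581/1643]
P' = [28030/1643 -8017/1643 59858/1643; -8017/1643 3682/1643 -13367/1643; 59858/1643 -13367/1643 139486/1643]

x̄ = F·x = [15, 15, 15]
P̄ = F·P·Fᵀ + Q = [37 35 35; 35 82 -11; 35 -11 85]
y = z − H·x̄ = [72]
S = H·P̄·Hᵀ + R = [1643]
K = P̄·Hᵀ·S⁻¹ = [-181/1643; -362/1643; 13/1643]
x' = x̄ + K·y = [11613/1643, -1419/1643, 25581/1643]
P' = (I − K·H)·P̄ = [28030/1643 -8017/1643 59858/1643; -8017/1643 3682/1643 -13367/1643; 59858/1643 -13367/1643 139486/1643]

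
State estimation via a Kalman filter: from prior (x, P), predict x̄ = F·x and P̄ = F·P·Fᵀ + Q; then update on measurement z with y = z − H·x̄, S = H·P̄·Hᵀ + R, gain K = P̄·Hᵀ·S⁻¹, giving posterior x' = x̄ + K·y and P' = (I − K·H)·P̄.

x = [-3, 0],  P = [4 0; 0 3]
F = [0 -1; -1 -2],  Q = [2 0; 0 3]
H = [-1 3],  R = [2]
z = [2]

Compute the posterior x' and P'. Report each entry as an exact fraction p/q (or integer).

x̄ = F·x = [0, 3]
P̄ = F·P·Fᵀ + Q = [5 6; 6 19]
y = z − H·x̄ = [-7]
S = H·P̄·Hᵀ + R = [142]
K = P̄·Hᵀ·S⁻¹ = [13/142; 51/142]
x' = x̄ + K·y = [-91/142, 69/142]
P' = (I − K·H)·P̄ = [541/142 189/142; 189/142 97/142]

x' = [-91/142, 69/142]
P' = [541/142 189/142; 189/142 97/142]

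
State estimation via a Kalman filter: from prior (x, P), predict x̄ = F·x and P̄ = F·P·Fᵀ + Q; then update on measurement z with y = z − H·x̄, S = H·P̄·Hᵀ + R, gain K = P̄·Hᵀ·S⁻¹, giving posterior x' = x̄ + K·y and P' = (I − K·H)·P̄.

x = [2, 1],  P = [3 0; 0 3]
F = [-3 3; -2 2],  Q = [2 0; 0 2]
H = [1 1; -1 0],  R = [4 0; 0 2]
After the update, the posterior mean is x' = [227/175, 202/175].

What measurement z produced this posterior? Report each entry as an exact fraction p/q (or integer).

z = [3, -1]

x̄ = F·x = [-3, -2]
P̄ = F·P·Fᵀ + Q = [56 36; 36 26]
S = H·P̄·Hᵀ + R = [158 -92; -92 58]
K = P̄·Hᵀ·S⁻¹ = [46/175 -96/175; 71/175 4/175]
x' − x̄ = [752/175, 552/175] = K·y
y = (KᵀK)⁻¹·Kᵀ·(x' − x̄) = [8, -4]
z = y + H·x̄ = [8, -4] + [-5, 3] = [3, -1]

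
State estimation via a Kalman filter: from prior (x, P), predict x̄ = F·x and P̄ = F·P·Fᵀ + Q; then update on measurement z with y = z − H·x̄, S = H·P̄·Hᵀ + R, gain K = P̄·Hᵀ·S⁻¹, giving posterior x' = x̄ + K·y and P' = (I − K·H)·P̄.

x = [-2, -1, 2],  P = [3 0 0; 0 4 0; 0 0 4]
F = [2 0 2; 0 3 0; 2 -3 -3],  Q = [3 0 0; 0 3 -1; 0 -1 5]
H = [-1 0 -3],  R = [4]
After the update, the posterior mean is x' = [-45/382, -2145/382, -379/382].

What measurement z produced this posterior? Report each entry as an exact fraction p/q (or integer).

z = [3]

x̄ = F·x = [0, -3, -7]
P̄ = F·P·Fᵀ + Q = [31 0 -12; 0 39 -37; -12 -37 89]
S = H·P̄·Hᵀ + R = [764]
K = P̄·Hᵀ·S⁻¹ = [5/764; 111/764; -255/764]
x' − x̄ = [-45/382, -999/382, 2295/382] = K·y
y = (KᵀK)⁻¹·Kᵀ·(x' − x̄) = [-18]
z = y + H·x̄ = [-18] + [21] = [3]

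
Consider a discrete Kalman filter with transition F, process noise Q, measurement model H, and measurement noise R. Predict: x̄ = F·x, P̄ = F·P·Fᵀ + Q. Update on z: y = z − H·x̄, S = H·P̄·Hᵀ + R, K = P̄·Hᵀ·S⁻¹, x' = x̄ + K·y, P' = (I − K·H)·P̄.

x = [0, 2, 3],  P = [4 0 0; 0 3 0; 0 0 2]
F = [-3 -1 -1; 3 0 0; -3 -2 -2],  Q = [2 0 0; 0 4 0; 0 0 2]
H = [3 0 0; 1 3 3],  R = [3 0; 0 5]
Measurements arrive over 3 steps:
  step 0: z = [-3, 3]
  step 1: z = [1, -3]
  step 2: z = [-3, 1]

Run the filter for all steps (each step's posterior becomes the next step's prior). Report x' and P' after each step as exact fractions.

step 0: x̄ = F·x = [-5, 0, -10]
step 0: P̄ = F·P·Fᵀ + Q = [43 -36 46; -36 40 -36; 46 -36 58]
step 0: y = z − H·x̄ = [12, 38]
step 0: S = H·P̄·Hᵀ + R = [390 219; 219 342]
step 0: K = P̄·Hᵀ·S⁻¹ = [9377/28473 73/28473; -3520/9491 1588/9491; 7556/28473 4486/28473]
step 0: x' = x̄ + K·y = [-27067/28473, 18104/9491, -23590/28473]
step 0: P' = (I − K·H)·P̄ = [9377/28473 -3520/9491 7556/28473; -3520/9491 37592/9491 -33772/9491; 7556/28473 -33772/9491 106274/28473]
step 1: x̄ = F·x = [50479/28473, -27067/9491, 19757/28473]
step 1: P̄ = F·P·Fᵀ + Q = [139733/28473 -25127/9491 90193/28473; -25127/9491 66095/9491 -22123/9491; 90193/28473 -22123/9491 170963/28473]
step 1: y = z − H·x̄ = [-40988/9491, 48434/28473]
step 1: S = H·P̄·Hᵀ + R = [447672/9491 184169/9491; 184169/9491 2499560/28473]
step 1: K = P̄·Hᵀ·S⁻¹ = [11075503/35726069 184169/35726069; -8689671/35726069 6499767/35726069; 5304785/35726069 4601413/35726069]
step 1: x' = x̄ + K·y = [15820185/35726069, -53301939/35726069, 9707695/35726069]
step 1: P' = (I − K·H)·P̄ = [11075503/35726069 -8689671/35726069 5304785/35726069; -8689671/35726069 106645751/35726069 -92916249/35726069; 5304785/35726069 -92916249/35726069 98817009/35726069]
step 2: x̄ = F·x = [-3866311/35726069, 47460555/35726069, 39727933/35726069]
step 2: P̄ = F·P·Fᵀ + Q = [170452611/35726069 -89524869/35726069 108476077/35726069; -89524869/35726069 242583803/35726069 -79370211/35726069; 108476077/35726069 -79370211/35726069 209034081/35726069]
step 2: y = z − H·x̄ = [-95579274/35726069, -221973084/35726069]
step 2: S = H·P̄·Hᵀ + R = [1641251706/35726069 681918705/35726069; 681918705/35726069 3098687362/35726069]
step 2: K = P̄·Hᵀ·S⁻¹ = [13337913753/43112428621 13370955/2536025213; -10310633967/43112428621 460934883/2536025213; 6243506441/43112428621 326314193/2536025213]
step 2: x' = x̄ + K·y = [-41761382597/43112428621, 36171495981/43112428621, -3228527305/43112428621]
step 2: P' = (I − K·H)·P̄ = [13337913753/43112428621 -10310633967/43112428621 6243506441/43112428621; -10310633967/43112428621 127468179793/43112428621 -110971480119/43112428621; 6243506441/43112428621 -110971480119/43112428621 118135880107/43112428621]

step 0: x' = [-27067/28473, 18104/9491, -23590/28473], P' = [9377/28473 -3520/9491 7556/28473; -3520/9491 37592/9491 -33772/9491; 7556/28473 -33772/9491 106274/28473]
step 1: x' = [15820185/35726069, -53301939/35726069, 9707695/35726069], P' = [11075503/35726069 -8689671/35726069 5304785/35726069; -8689671/35726069 106645751/35726069 -92916249/35726069; 5304785/35726069 -92916249/35726069 98817009/35726069]
step 2: x' = [-41761382597/43112428621, 36171495981/43112428621, -3228527305/43112428621], P' = [13337913753/43112428621 -10310633967/43112428621 6243506441/43112428621; -10310633967/43112428621 127468179793/43112428621 -110971480119/43112428621; 6243506441/43112428621 -110971480119/43112428621 118135880107/43112428621]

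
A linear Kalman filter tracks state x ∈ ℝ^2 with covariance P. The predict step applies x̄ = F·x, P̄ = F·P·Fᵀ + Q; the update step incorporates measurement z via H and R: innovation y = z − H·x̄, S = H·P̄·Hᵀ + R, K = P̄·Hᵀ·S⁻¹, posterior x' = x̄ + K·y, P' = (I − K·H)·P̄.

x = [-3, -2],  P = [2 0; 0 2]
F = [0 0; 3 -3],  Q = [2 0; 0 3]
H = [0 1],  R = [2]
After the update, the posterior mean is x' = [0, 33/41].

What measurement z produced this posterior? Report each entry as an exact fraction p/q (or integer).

z = [1]

x̄ = F·x = [0, -3]
P̄ = F·P·Fᵀ + Q = [2 0; 0 39]
S = H·P̄·Hᵀ + R = [41]
K = P̄·Hᵀ·S⁻¹ = [0; 39/41]
x' − x̄ = [0, 156/41] = K·y
y = (KᵀK)⁻¹·Kᵀ·(x' − x̄) = [4]
z = y + H·x̄ = [4] + [-3] = [1]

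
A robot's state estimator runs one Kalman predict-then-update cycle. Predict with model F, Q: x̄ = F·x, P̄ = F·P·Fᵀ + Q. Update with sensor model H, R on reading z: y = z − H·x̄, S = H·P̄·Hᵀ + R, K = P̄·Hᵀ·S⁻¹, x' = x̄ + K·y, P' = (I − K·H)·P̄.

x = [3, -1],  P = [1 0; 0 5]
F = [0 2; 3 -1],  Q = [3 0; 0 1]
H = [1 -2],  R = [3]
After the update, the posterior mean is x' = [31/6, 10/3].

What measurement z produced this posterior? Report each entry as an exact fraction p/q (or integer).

x̄ = F·x = [-2, 10]
P̄ = F·P·Fᵀ + Q = [23 -10; -10 15]
S = H·P̄·Hᵀ + R = [126]
K = P̄·Hᵀ·S⁻¹ = [43/126; -20/63]
x' − x̄ = [43/6, -20/3] = K·y
y = (KᵀK)⁻¹·Kᵀ·(x' − x̄) = [21]
z = y + H·x̄ = [21] + [-22] = [-1]

z = [-1]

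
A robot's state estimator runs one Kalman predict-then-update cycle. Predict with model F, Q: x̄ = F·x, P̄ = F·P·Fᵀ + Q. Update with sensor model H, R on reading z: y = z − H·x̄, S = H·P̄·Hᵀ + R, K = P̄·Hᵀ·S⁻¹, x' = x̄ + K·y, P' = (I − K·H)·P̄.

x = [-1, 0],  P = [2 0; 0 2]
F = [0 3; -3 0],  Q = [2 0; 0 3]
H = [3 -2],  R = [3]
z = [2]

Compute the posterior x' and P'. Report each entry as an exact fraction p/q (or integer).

x' = [160/89, 155/89]
P' = [580/89 840/89; 840/89 1281/89]

x̄ = F·x = [0, 3]
P̄ = F·P·Fᵀ + Q = [20 0; 0 21]
y = z − H·x̄ = [8]
S = H·P̄·Hᵀ + R = [267]
K = P̄·Hᵀ·S⁻¹ = [20/89; -14/89]
x' = x̄ + K·y = [160/89, 155/89]
P' = (I − K·H)·P̄ = [580/89 840/89; 840/89 1281/89]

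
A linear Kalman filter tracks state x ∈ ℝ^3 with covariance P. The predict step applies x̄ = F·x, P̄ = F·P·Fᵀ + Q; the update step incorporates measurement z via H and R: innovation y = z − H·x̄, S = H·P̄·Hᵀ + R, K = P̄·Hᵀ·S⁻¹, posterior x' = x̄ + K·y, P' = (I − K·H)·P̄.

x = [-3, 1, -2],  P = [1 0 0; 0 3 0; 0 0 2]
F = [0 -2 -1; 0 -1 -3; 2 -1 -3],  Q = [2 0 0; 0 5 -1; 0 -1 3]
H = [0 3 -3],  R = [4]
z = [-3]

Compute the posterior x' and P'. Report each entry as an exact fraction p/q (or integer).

x' = [0, 136/65, 187/65]
P' = [16 12 12; 12 1528/65 1516/65; 12 1516/65 1532/65]

x̄ = F·x = [0, 5, -1]
P̄ = F·P·Fᵀ + Q = [16 12 12; 12 26 20; 12 20 28]
y = z − H·x̄ = [-21]
S = H·P̄·Hᵀ + R = [130]
K = P̄·Hᵀ·S⁻¹ = [0; 9/65; -12/65]
x' = x̄ + K·y = [0, 136/65, 187/65]
P' = (I − K·H)·P̄ = [16 12 12; 12 1528/65 1516/65; 12 1516/65 1532/65]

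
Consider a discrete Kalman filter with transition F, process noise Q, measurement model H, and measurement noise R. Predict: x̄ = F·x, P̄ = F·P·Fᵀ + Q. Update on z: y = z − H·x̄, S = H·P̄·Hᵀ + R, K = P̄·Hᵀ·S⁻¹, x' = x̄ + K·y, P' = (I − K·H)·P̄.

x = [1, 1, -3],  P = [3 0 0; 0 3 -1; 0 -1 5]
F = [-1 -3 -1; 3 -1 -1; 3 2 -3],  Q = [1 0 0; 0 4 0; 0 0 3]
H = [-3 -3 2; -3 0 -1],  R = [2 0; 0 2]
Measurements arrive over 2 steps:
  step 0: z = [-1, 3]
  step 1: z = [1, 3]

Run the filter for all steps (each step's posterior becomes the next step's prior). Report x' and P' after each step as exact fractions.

step 0: x' = [-125414/76745, 256216/76745, 161716/76745], P' = [272851/76745 -795159/76745 -791669/76745; -795159/76745 2399991/76745 2406211/76745; -791669/76745 2406211/76745 2446191/76745]
step 1: x' = [-11144942848/19724963935, -2075981711/3944992787, -19962948239/19724963935], P' = [15489819651/39449927870 -6726677559/7889985574 -29266837907/39449927870; -6726677559/7889985574 21166422019/7889985574 20181687263/7889985574; -29266837907/39449927870 20181687263/7889985574 112616803719/39449927870]

step 0: x̄ = F·x = [-1, 5, 14]
step 0: P̄ = F·P·Fᵀ + Q = [30 1 -19; 1 37 35; -19 35 99]
step 0: y = z − H·x̄ = [-17, 14]
step 0: S = H·P̄·Hᵀ + R = [827 243; 243 257]
step 0: K = P̄·Hᵀ·S⁻¹ = [-8207/76745 -13442/76745; -1037/76745 -10367/76745; 24378/76745 -35592/76745]
step 0: x' = x̄ + K·y = [-125414/76745, 256216/76745, 161716/76745]
step 0: P' = (I − K·H)·P̄ = [272851/76745 -795159/76745 -791669/76745; -795159/76745 2399991/76745 2406211/76745; -791669/76745 2406211/76745 2446191/76745]
step 1: x̄ = F·x = [-160990/15349, -794174/76745, -348958/76745]
step 1: P̄ = F·P·Fᵀ + Q = [6495736/15349 5279413/15349 3542060/15349; 5279413/15349 21942211/76745 14515012/76745; 3542060/15349 14515012/76745 10135179/76745]
step 1: y = z − H·x̄ = [-4022711/76745, -2533573/76745]
step 1: S = H·P̄·Hᵀ + R = [618925651/76745 500025483/76745; 500025483/76745 408858589/76745]
step 1: K = P̄·Hᵀ·S⁻¹ = [-2051485691/39449927870 -8601310523/39449927870; -1477929427/7889985574 -827293/7889985574; 5154406107/39449927870 -12408144999/39449927870]
step 1: x' = x̄ + K·y = [-11144942848/19724963935, -2075981711/3944992787, -19962948239/19724963935]
step 1: P' = (I − K·H)·P̄ = [15489819651/39449927870 -6726677559/7889985574 -29266837907/39449927870; -6726677559/7889985574 21166422019/7889985574 20181687263/7889985574; -29266837907/39449927870 20181687263/7889985574 112616803719/39449927870]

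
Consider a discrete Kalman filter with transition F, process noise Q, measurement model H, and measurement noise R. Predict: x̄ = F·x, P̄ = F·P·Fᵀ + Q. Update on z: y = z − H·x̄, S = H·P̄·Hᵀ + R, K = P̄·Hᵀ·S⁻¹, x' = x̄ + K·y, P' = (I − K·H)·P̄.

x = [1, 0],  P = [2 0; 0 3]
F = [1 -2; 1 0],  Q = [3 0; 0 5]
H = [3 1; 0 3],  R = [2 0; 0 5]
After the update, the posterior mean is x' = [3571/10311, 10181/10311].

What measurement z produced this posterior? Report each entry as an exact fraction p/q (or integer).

z = [2, 3]

x̄ = F·x = [1, 1]
P̄ = F·P·Fᵀ + Q = [17 2; 2 7]
S = H·P̄·Hᵀ + R = [174 39; 39 68]
K = P̄·Hᵀ·S⁻¹ = [3370/10311 -341/3437; 65/10311 1049/3437]
x' − x̄ = [-6740/10311, -130/10311] = K·y
y = (KᵀK)⁻¹·Kᵀ·(x' − x̄) = [-2, 0]
z = y + H·x̄ = [-2, 0] + [4, 3] = [2, 3]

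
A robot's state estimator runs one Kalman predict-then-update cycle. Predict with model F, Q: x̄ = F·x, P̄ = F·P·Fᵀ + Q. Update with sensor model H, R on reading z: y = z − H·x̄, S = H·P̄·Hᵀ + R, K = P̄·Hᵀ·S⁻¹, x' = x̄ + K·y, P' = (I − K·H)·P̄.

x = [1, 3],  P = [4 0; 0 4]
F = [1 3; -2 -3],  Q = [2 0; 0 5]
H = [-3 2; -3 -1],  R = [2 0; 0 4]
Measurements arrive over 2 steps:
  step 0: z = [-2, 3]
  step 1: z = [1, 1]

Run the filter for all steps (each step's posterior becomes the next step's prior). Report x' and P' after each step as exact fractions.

step 0: x' = [-3509/10496, -15769/10496], P' = [2145/10496 1973/10496; 1973/10496 6297/10496]
step 1: x' = [-2904626/7825493, 343129/7825493], P' = [3082835/15650986 2742099/15650986; 2742099/15650986 8981435/15650986]

step 0: x̄ = F·x = [10, -11]
step 0: P̄ = F·P·Fᵀ + Q = [42 -44; -44 57]
step 0: y = z − H·x̄ = [50, 22]
step 0: S = H·P̄·Hᵀ + R = [1136 396; 396 175]
step 0: K = P̄·Hᵀ·S⁻¹ = [-2489/20992 -1051/5248; 6675/20992 -1527/5248]
step 0: x' = x̄ + K·y = [-3509/10496, -15769/10496]
step 0: P' = (I − K·H)·P̄ = [2145/10496 1973/10496; 1973/10496 6297/10496]
step 1: x̄ = F·x = [-397/82, 1325/256]
step 1: P̄ = F·P·Fᵀ + Q = [358/41 -15/2; -15/2 3449/256]
step 1: y = z − H·x̄ = [-125301/5248, -87627/10496]
step 1: S = H·P̄·Hᵀ + R = [589025/2624 389087/5248; 389087/5248 535905/10496]
step 1: K = P̄·Hᵀ·S⁻¹ = [-3764307/31301972 -2997651/15650986; 9736573/31301972 -4301933/15650986]
step 1: x' = x̄ + K·y = [-2904626/7825493, 343129/7825493]
step 1: P' = (I − K·H)·P̄ = [3082835/15650986 2742099/15650986; 2742099/15650986 8981435/15650986]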